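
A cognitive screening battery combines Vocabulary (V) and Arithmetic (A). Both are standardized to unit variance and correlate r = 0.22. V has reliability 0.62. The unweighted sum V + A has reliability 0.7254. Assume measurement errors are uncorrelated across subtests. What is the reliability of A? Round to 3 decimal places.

0.710

Var(V+A) = 2 + 2·0.22 = 2.440.
True-score variance = ρ_V + ρ_A + 2·0.22, so 0.7254 = (0.62 + ρ_A + 0.44) / 2.440.
ρ_A = 0.7254·2.440 − 0.62 − 0.44 = 0.710.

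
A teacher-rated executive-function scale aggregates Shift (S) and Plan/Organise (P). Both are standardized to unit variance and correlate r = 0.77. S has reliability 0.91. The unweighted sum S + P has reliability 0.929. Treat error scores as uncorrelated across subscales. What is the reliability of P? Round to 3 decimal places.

Var(S+P) = 2 + 2·0.77 = 3.540.
True-score variance = ρ_S + ρ_P + 2·0.77, so 0.929 = (0.91 + ρ_P + 1.54) / 3.540.
ρ_P = 0.929·3.540 − 0.91 − 1.54 = 0.839.

0.839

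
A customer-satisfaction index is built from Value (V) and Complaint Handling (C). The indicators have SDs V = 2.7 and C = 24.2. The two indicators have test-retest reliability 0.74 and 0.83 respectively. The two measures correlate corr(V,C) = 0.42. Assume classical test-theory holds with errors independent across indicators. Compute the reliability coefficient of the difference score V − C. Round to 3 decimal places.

0.811

Var(V−C) = 2.7² + 24.2² − 2·2.7·24.2·0.42 = 592.93 − 54.8856 = 538.044.
Because errors are independent across components, Cov(Tᵢ,Tⱼ) = Cov(Xᵢ,Xⱼ); the off-diagonal part of the true-score variance is the same as above.
True-score variance = [2.7²·0.74 + 24.2²·0.83] − 54.8856 = 491.476 − 54.8856 = 436.59.
Reliability = 436.59 / 538.044 = 0.811.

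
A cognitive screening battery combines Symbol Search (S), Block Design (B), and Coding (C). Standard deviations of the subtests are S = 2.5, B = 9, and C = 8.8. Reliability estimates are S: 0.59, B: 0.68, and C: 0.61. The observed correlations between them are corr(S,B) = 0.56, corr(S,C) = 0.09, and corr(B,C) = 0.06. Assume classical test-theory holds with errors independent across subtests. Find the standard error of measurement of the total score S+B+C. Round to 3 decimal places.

Var(total) = 164.69 + 38.664 = 203.354.
True-score variance = 106.006 + 38.664 = 144.67, so reliability = 0.7114.
Error variance = 203.354 − 144.67 = 58.6841; SEM = √58.6841 = 7.661.

7.661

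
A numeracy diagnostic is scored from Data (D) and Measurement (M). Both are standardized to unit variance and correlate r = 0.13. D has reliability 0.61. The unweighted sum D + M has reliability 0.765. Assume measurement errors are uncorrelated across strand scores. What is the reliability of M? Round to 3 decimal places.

0.859

Var(D+M) = 2 + 2·0.13 = 2.260.
True-score variance = ρ_D + ρ_M + 2·0.13, so 0.765 = (0.61 + ρ_M + 0.26) / 2.260.
ρ_M = 0.765·2.260 − 0.61 − 0.26 = 0.859.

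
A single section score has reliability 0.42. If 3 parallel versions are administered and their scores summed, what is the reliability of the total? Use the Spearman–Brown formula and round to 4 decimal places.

0.6848

ρ_k = kρ / (1 + (k−1)ρ) = 3·0.42 / (1 + 2·0.42) = 1.260 / 1.840 = 0.6848.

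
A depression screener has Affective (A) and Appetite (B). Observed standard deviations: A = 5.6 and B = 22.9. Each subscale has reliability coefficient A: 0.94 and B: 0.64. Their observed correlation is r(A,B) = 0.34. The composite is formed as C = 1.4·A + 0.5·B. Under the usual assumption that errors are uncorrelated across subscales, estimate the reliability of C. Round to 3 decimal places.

0.799

Var(C) = 1.4²·5.6² + 0.5²·22.9² + 2·[0.7·5.6·22.9·0.34] = 192.568 + 61.0422 = 253.61.
Under uncorrelated errors the observed covariances equal the true-score covariances, so only the own-variance terms attenuate.
True-score variance = [1.4²·5.6²·0.94 + 0.5²·22.9²·0.64] + 61.0422 = 141.683 + 61.0422 = 202.726.
Reliability = 202.726 / 253.61 = 0.799.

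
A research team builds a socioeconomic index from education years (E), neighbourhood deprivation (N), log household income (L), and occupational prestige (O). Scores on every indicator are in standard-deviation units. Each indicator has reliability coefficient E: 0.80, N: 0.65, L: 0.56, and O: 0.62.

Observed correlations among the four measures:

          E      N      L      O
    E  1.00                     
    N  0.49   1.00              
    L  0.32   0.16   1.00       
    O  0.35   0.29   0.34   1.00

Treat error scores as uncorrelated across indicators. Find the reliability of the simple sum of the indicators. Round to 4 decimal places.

0.8266

Var(E+N+L+O) = 4 + 2·[0.49 + 0.32 + 0.35 + 0.16 + 0.29 + 0.34] = 4 + 3.9 = 7.9.
With uncorrelated errors the cross-covariances are all true-score covariance, so they carry over unchanged; only the diagonal terms shrink to ρᵢσᵢ².
True-score variance = [0.80 + 0.65 + 0.56 + 0.62] + 3.9 = 2.63 + 3.9 = 6.53.
Reliability = 6.53 / 7.9 = 0.8266.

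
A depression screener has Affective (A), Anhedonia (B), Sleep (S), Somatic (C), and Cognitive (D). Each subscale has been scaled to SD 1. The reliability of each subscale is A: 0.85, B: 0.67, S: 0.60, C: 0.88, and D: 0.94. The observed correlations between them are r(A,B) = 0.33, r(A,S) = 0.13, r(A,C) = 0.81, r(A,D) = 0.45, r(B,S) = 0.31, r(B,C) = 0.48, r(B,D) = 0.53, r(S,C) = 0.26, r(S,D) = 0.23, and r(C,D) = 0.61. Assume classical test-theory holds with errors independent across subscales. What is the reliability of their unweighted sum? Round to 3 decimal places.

0.920

Var(A+B+S+C+D) = 5 + 2·[0.33 + 0.13 + 0.81 + 0.45 + 0.31 + 0.48 + 0.53 + 0.26 + 0.23 + 0.61] = 5 + 8.28 = 13.28.
Because errors are independent across components, Cov(Tᵢ,Tⱼ) = Cov(Xᵢ,Xⱼ); the off-diagonal part of the true-score variance is the same as above.
True-score variance = [0.85 + 0.67 + 0.60 + 0.88 + 0.94] + 8.28 = 3.94 + 8.28 = 12.22.
Reliability = 12.22 / 13.28 = 0.920.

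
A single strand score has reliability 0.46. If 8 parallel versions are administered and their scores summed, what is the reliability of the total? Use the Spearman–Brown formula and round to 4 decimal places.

ρ_k = kρ / (1 + (k−1)ρ) = 8·0.46 / (1 + 7·0.46) = 3.680 / 4.220 = 0.8720.

0.8720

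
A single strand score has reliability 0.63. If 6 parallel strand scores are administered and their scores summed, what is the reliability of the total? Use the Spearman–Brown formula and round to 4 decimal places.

0.9108

ρ_k = kρ / (1 + (k−1)ρ) = 6·0.63 / (1 + 5·0.63) = 3.780 / 4.150 = 0.9108.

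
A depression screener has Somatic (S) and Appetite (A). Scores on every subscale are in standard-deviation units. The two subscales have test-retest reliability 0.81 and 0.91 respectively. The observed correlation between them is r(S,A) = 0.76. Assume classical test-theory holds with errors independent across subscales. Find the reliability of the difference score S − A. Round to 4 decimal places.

0.4167

Var(S−A) = 1 + 1 − 2·0.76 = 2 − 1.52 = 0.48.
Under uncorrelated errors the observed covariances equal the true-score covariances, so only the own-variance terms attenuate.
True-score variance = [0.81 + 0.91] − 1.52 = 1.72 − 1.52 = 0.2.
Reliability = 0.2 / 0.48 = 0.4167.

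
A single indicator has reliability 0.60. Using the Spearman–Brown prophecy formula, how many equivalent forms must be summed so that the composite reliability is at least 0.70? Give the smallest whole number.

k ≥ ρ*(1−ρ₁)/(ρ₁(1−ρ*)) = 0.70·0.40 / (0.60·0.30) = 1.556.
Smallest integer k = 2.

2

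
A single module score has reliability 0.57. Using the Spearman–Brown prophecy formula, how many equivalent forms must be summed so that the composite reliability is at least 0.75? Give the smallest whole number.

3

k ≥ ρ*(1−ρ₁)/(ρ₁(1−ρ*)) = 0.75·0.43 / (0.57·0.25) = 2.263.
Smallest integer k = 3.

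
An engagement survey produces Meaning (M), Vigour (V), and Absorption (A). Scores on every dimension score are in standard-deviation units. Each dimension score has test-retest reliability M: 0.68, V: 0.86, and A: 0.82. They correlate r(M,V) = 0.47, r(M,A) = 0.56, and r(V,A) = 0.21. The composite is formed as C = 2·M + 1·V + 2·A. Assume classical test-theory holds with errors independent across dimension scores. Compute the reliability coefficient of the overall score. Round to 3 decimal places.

Var(C) = 2² + 1 + 2² + 2·[2·0.47 + 4·0.56 + 2·0.21] = 9 + 7.2 = 16.2.
With uncorrelated errors the cross-covariances are all true-score covariance, so they carry over unchanged; only the diagonal terms shrink to ρᵢσᵢ².
True-score variance = [2²·0.68 + 0.86 + 2²·0.82] + 7.2 = 6.86 + 7.2 = 14.06.
Reliability = 14.06 / 16.2 = 0.868.

0.868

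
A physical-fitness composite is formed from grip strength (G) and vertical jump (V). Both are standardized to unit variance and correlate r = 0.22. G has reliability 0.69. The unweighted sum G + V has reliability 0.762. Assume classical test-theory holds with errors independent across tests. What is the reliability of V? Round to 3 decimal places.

0.729

Var(G+V) = 2 + 2·0.22 = 2.440.
True-score variance = ρ_G + ρ_V + 2·0.22, so 0.762 = (0.69 + ρ_V + 0.44) / 2.440.
ρ_V = 0.762·2.440 − 0.69 − 0.44 = 0.729.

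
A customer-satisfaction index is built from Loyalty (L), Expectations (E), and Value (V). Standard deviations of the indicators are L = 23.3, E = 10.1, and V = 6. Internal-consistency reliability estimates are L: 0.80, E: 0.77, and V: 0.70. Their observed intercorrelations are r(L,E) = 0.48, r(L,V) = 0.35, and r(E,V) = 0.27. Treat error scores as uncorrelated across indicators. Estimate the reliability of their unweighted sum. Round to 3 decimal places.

0.862

Var(L+E+V) = 23.3² + 10.1² + 6² + 2·[23.3·10.1·0.48 + 23.3·6·0.35 + 10.1·6·0.27] = 680.9 + 356.501 = 1037.4.
With uncorrelated errors the cross-covariances are all true-score covariance, so they carry over unchanged; only the diagonal terms shrink to ρᵢσᵢ².
True-score variance = [23.3²·0.80 + 10.1²·0.77 + 6²·0.70] + 356.501 = 538.06 + 356.501 = 894.561.
Reliability = 894.561 / 1037.4 = 0.862.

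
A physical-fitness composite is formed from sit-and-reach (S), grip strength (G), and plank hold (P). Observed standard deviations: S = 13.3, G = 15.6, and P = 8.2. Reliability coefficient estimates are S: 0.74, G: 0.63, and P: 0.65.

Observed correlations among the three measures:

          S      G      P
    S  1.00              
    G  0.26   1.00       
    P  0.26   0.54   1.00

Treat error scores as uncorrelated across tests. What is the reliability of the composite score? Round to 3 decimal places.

Var(S+G+P) = 13.3² + 15.6² + 8.2² + 2·[13.3·15.6·0.26 + 13.3·8.2·0.26 + 15.6·8.2·0.54] = 487.49 + 302.754 = 790.244.
Under uncorrelated errors the observed covariances equal the true-score covariances, so only the own-variance terms attenuate.
True-score variance = [13.3²·0.74 + 15.6²·0.63 + 8.2²·0.65] + 302.754 = 327.921 + 302.754 = 630.676.
Reliability = 630.676 / 790.244 = 0.798.

0.798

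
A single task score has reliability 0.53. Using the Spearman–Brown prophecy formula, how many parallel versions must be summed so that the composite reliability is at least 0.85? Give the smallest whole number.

k ≥ ρ*(1−ρ₁)/(ρ₁(1−ρ*)) = 0.85·0.47 / (0.53·0.15) = 5.025.
Smallest integer k = 6.

6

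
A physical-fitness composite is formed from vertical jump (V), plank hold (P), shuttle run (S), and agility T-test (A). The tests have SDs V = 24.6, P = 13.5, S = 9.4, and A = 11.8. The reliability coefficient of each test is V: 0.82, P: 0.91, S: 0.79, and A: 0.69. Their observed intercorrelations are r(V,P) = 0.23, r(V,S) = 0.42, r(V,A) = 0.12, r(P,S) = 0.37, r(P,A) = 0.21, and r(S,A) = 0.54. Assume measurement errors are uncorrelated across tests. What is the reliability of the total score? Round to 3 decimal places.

0.891

Var(V+P+S+A) = 24.6² + 13.5² + 9.4² + 11.8² + 2·[24.6·13.5·0.23 + 24.6·9.4·0.42 + 24.6·11.8·0.12 + 13.5·9.4·0.37 + 13.5·11.8·0.21 + 9.4·11.8·0.54] = 1015.01 + 697.28 = 1712.29.
With uncorrelated errors the cross-covariances are all true-score covariance, so they carry over unchanged; only the diagonal terms shrink to ρᵢσᵢ².
True-score variance = [24.6²·0.82 + 13.5²·0.91 + 9.4²·0.79 + 11.8²·0.69] + 697.28 = 827.959 + 697.28 = 1525.24.
Reliability = 1525.24 / 1712.29 = 0.891.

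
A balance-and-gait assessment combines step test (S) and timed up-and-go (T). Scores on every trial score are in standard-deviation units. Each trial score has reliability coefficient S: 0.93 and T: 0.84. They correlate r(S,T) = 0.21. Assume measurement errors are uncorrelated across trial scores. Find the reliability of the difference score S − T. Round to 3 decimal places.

0.854

Var(S−T) = 1 + 1 − 2·0.21 = 2 − 0.42 = 1.58.
With uncorrelated errors the cross-covariances are all true-score covariance, so they carry over unchanged; only the diagonal terms shrink to ρᵢσᵢ².
True-score variance = [0.93 + 0.84] − 0.42 = 1.77 − 0.42 = 1.35.
Reliability = 1.35 / 1.58 = 0.854.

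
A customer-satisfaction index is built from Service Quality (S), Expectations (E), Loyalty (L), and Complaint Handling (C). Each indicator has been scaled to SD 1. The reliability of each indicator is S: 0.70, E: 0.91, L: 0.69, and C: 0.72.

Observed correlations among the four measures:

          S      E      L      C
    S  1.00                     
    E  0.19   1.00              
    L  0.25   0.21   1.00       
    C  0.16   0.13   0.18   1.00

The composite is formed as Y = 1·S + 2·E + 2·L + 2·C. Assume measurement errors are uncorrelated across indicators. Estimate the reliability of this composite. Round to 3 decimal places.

0.846

Var(Y) = 1 + 2² + 2² + 2² + 2·[2·0.19 + 2·0.25 + 2·0.16 + 4·0.21 + 4·0.13 + 4·0.18] = 13 + 6.56 = 19.56.
Because errors are independent across components, Cov(Tᵢ,Tⱼ) = Cov(Xᵢ,Xⱼ); the off-diagonal part of the true-score variance is the same as above.
True-score variance = [0.70 + 2²·0.91 + 2²·0.69 + 2²·0.72] + 6.56 = 9.98 + 6.56 = 16.54.
Reliability = 16.54 / 19.56 = 0.846.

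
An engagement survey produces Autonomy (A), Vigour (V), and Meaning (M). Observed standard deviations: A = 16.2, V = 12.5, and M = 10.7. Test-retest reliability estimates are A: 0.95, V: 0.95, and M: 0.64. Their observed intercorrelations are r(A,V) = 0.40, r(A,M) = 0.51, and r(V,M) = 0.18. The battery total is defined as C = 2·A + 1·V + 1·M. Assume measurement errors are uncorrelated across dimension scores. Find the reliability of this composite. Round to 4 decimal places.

0.9504

Var(C) = 2²·16.2² + 12.5² + 10.7² + 2·[2·16.2·12.5·0.40 + 2·16.2·10.7·0.51 + 12.5·10.7·0.18] = 1320.5 + 725.764 = 2046.26.
With uncorrelated errors the cross-covariances are all true-score covariance, so they carry over unchanged; only the diagonal terms shrink to ρᵢσᵢ².
True-score variance = [2²·16.2²·0.95 + 12.5²·0.95 + 10.7²·0.64] + 725.764 = 1218.98 + 725.764 = 1944.75.
Reliability = 1944.75 / 2046.26 = 0.9504.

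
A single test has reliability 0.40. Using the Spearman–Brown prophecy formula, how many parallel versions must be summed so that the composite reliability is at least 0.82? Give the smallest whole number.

7

k ≥ ρ*(1−ρ₁)/(ρ₁(1−ρ*)) = 0.82·0.60 / (0.40·0.18) = 6.833.
Smallest integer k = 7.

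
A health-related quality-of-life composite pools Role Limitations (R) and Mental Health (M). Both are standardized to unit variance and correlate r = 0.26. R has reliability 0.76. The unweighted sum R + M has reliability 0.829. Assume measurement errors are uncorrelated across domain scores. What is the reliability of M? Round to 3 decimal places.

0.809

Var(R+M) = 2 + 2·0.26 = 2.520.
True-score variance = ρ_R + ρ_M + 2·0.26, so 0.829 = (0.76 + ρ_M + 0.52) / 2.520.
ρ_M = 0.829·2.520 − 0.76 − 0.52 = 0.809.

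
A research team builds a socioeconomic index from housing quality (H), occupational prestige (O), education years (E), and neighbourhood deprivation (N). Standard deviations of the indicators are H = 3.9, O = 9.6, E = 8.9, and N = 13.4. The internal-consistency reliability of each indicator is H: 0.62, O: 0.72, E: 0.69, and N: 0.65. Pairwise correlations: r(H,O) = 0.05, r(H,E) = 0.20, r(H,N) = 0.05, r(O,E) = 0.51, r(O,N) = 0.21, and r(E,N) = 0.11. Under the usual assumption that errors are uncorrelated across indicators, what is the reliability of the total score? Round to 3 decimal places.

0.786

Var(H+O+E+N) = 3.9² + 9.6² + 8.9² + 13.4² + 2·[3.9·9.6·0.05 + 3.9·8.9·0.20 + 3.9·13.4·0.05 + 9.6·8.9·0.51 + 9.6·13.4·0.21 + 8.9·13.4·0.11] = 366.14 + 190.269 = 556.409.
Under uncorrelated errors the observed covariances equal the true-score covariances, so only the own-variance terms attenuate.
True-score variance = [3.9²·0.62 + 9.6²·0.72 + 8.9²·0.69 + 13.4²·0.65] + 190.269 = 247.154 + 190.269 = 437.423.
Reliability = 437.423 / 556.409 = 0.786.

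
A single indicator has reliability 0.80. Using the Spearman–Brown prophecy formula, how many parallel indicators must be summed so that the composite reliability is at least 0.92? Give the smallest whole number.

3

k ≥ ρ*(1−ρ₁)/(ρ₁(1−ρ*)) = 0.92·0.20 / (0.80·0.08) = 2.875.
Smallest integer k = 3.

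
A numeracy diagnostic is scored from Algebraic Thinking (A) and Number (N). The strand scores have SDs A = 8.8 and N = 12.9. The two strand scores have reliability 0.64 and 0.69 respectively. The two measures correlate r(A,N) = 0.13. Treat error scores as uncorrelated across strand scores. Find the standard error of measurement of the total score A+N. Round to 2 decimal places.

Var(total) = 243.85 + 29.5152 = 273.365.
True-score variance = 164.385 + 29.5152 = 193.9, so reliability = 0.7093.
Error variance = 273.365 − 193.9 = 79.4655; SEM = √79.4655 = 8.91.

8.91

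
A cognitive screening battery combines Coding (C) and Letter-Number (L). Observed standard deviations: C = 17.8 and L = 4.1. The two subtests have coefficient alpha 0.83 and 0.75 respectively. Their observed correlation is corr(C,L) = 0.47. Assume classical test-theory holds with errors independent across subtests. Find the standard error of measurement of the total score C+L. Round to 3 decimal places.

Var(total) = 333.65 + 68.6012 = 402.251.
True-score variance = 275.585 + 68.6012 = 344.186, so reliability = 0.8556.
Error variance = 402.251 − 344.186 = 58.0653; SEM = √58.0653 = 7.620.

7.620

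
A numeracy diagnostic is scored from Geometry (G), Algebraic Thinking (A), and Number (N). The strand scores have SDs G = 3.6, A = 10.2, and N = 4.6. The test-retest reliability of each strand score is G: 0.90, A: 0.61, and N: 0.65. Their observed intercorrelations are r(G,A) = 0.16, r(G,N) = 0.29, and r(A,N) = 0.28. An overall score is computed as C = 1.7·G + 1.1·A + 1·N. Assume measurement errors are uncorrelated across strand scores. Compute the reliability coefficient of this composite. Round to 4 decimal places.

Var(C) = 1.7²·3.6² + 1.1²·10.2² + 4.6² + 2·[1.87·3.6·10.2·0.16 + 1.7·3.6·4.6·0.29 + 1.1·10.2·4.6·0.28] = 184.503 + 67.2041 = 251.707.
Under uncorrelated errors the observed covariances equal the true-score covariances, so only the own-variance terms attenuate.
True-score variance = [1.7²·3.6²·0.90 + 1.1²·10.2²·0.61 + 4.6²·0.65] + 67.2041 = 124.255 + 67.2041 = 191.459.
Reliability = 191.459 / 251.707 = 0.7606.

0.7606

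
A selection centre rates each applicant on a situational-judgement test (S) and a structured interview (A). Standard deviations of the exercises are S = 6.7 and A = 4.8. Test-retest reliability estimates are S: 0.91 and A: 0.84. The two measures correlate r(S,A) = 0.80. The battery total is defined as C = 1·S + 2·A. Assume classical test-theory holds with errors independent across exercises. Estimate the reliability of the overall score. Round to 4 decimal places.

0.9217

Var(C) = 6.7² + 2²·4.8² + 2·[2·6.7·4.8·0.80] = 137.05 + 102.912 = 239.962.
With uncorrelated errors the cross-covariances are all true-score covariance, so they carry over unchanged; only the diagonal terms shrink to ρᵢσᵢ².
True-score variance = [6.7²·0.91 + 2²·4.8²·0.84] + 102.912 = 118.264 + 102.912 = 221.176.
Reliability = 221.176 / 239.962 = 0.9217.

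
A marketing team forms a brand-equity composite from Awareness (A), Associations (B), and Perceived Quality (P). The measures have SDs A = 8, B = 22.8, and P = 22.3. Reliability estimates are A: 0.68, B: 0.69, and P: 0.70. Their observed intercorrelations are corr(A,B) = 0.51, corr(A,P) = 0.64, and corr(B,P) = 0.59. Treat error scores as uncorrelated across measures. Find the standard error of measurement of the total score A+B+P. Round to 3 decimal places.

18.188

Var(total) = 1081.13 + 1014.36 = 2095.49.
True-score variance = 750.313 + 1014.36 = 1764.67, so reliability = 0.8421.
Error variance = 2095.49 − 1764.67 = 330.817; SEM = √330.817 = 18.188.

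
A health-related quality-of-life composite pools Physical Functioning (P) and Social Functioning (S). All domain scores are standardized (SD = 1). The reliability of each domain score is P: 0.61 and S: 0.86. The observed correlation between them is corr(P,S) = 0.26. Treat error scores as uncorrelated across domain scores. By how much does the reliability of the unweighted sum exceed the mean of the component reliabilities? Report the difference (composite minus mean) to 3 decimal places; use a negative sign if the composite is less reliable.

Var(sum) = 2 + 0.52 = 2.52; true-score variance = 1.47 + 0.52 = 1.99; composite reliability = 0.7897.
Mean component reliability = 0.7350.
Difference = 0.7897 − 0.7350 = 0.055.

0.055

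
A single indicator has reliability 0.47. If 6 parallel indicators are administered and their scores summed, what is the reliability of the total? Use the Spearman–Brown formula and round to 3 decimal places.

0.842

ρ_k = kρ / (1 + (k−1)ρ) = 6·0.47 / (1 + 5·0.47) = 2.820 / 3.350 = 0.842.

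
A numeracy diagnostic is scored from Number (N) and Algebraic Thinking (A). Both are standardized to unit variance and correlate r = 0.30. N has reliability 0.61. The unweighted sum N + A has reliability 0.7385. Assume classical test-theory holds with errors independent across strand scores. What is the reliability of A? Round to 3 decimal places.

0.710

Var(N+A) = 2 + 2·0.30 = 2.600.
True-score variance = ρ_N + ρ_A + 2·0.30, so 0.7385 = (0.61 + ρ_A + 0.60) / 2.600.
ρ_A = 0.7385·2.600 − 0.61 − 0.60 = 0.710.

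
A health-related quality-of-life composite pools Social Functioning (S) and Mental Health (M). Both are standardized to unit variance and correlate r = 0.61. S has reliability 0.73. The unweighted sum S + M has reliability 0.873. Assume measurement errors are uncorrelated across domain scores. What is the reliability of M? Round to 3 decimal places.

0.861

Var(S+M) = 2 + 2·0.61 = 3.220.
True-score variance = ρ_S + ρ_M + 2·0.61, so 0.873 = (0.73 + ρ_M + 1.22) / 3.220.
ρ_M = 0.873·3.220 − 0.73 − 1.22 = 0.861.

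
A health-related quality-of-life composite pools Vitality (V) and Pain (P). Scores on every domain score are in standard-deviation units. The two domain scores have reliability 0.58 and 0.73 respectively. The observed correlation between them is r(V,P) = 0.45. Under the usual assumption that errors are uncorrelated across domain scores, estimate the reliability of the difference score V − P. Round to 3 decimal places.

0.373

Var(V−P) = 1 + 1 − 2·0.45 = 2 − 0.9 = 1.1.
Because errors are independent across components, Cov(Tᵢ,Tⱼ) = Cov(Xᵢ,Xⱼ); the off-diagonal part of the true-score variance is the same as above.
True-score variance = [0.58 + 0.73] − 0.9 = 1.31 − 0.9 = 0.41.
Reliability = 0.41 / 1.1 = 0.373.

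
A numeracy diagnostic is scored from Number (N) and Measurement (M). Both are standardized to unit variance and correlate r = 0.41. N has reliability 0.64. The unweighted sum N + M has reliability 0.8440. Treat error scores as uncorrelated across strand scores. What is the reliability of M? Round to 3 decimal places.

Var(N+M) = 2 + 2·0.41 = 2.820.
True-score variance = ρ_N + ρ_M + 2·0.41, so 0.8440 = (0.64 + ρ_M + 0.82) / 2.820.
ρ_M = 0.8440·2.820 − 0.64 − 0.82 = 0.920.

0.920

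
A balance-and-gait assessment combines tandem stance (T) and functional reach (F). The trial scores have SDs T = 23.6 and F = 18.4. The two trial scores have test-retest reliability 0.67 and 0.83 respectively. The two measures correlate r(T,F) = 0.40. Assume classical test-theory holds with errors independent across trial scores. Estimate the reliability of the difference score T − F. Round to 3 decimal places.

0.560

Var(T−F) = 23.6² + 18.4² − 2·23.6·18.4·0.40 = 895.52 − 347.392 = 548.128.
With uncorrelated errors the cross-covariances are all true-score covariance, so they carry over unchanged; only the diagonal terms shrink to ρᵢσᵢ².
True-score variance = [23.6²·0.67 + 18.4²·0.83] − 347.392 = 654.168 − 347.392 = 306.776.
Reliability = 306.776 / 548.128 = 0.560.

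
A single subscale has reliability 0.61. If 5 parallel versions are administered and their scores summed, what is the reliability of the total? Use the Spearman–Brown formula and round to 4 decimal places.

ρ_k = kρ / (1 + (k−1)ρ) = 5·0.61 / (1 + 4·0.61) = 3.050 / 3.440 = 0.8866.

0.8866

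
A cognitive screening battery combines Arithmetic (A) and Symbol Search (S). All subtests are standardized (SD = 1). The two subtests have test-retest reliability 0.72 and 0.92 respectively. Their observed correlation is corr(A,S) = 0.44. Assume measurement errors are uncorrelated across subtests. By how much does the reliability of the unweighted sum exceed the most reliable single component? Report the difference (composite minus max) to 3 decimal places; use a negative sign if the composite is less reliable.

-0.045

Var(sum) = 2 + 0.88 = 2.88; true-score variance = 1.64 + 0.88 = 2.52; composite reliability = 0.8750.
Max component reliability = 0.9200.
Difference = 0.8750 − 0.9200 = -0.045.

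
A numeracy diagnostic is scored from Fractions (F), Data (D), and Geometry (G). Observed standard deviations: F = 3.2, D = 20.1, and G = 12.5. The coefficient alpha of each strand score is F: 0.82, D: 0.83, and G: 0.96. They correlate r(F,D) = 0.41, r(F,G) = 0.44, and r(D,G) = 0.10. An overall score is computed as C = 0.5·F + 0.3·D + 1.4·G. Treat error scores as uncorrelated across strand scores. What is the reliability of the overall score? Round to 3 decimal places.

Var(C) = 0.5²·3.2² + 0.3²·20.1² + 1.4²·12.5² + 2·[0.15·3.2·20.1·0.41 + 0.7·3.2·12.5·0.44 + 0.42·20.1·12.5·0.10] = 345.171 + 53.6564 = 398.827.
Because errors are independent across components, Cov(Tᵢ,Tⱼ) = Cov(Xᵢ,Xⱼ); the off-diagonal part of the true-score variance is the same as above.
True-score variance = [0.5²·3.2²·0.82 + 0.3²·20.1²·0.83 + 1.4²·12.5²·0.96] + 53.6564 = 326.279 + 53.6564 = 379.935.
Reliability = 379.935 / 398.827 = 0.953.

0.953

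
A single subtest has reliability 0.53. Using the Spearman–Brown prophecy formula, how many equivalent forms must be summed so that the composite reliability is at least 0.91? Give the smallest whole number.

9

k ≥ ρ*(1−ρ₁)/(ρ₁(1−ρ*)) = 0.91·0.47 / (0.53·0.09) = 8.966.
Smallest integer k = 9.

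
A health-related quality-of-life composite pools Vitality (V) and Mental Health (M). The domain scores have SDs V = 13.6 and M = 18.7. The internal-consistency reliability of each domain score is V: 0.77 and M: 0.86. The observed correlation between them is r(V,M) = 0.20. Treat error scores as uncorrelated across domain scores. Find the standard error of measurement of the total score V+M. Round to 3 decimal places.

9.565

Var(total) = 534.65 + 101.728 = 636.378.
True-score variance = 443.153 + 101.728 = 544.881, so reliability = 0.8562.
Error variance = 636.378 − 544.881 = 91.4974; SEM = √91.4974 = 9.565.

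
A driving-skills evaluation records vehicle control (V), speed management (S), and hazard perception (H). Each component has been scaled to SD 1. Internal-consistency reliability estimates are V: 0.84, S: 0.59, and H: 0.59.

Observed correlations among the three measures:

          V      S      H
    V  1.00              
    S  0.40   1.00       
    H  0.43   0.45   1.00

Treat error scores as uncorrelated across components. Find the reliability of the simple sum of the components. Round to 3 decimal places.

0.824

Var(V+S+H) = 3 + 2·[0.40 + 0.43 + 0.45] = 3 + 2.56 = 5.56.
Under uncorrelated errors the observed covariances equal the true-score covariances, so only the own-variance terms attenuate.
True-score variance = [0.84 + 0.59 + 0.59] + 2.56 = 2.02 + 2.56 = 4.58.
Reliability = 4.58 / 5.56 = 0.824.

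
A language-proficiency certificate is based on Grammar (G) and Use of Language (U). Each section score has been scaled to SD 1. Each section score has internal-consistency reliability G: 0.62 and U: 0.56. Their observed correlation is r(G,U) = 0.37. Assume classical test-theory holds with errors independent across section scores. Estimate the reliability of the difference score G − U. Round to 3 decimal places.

0.349

Var(G−U) = 1 + 1 − 2·0.37 = 2 − 0.74 = 1.26.
With uncorrelated errors the cross-covariances are all true-score covariance, so they carry over unchanged; only the diagonal terms shrink to ρᵢσᵢ².
True-score variance = [0.62 + 0.56] − 0.74 = 1.18 − 0.74 = 0.44.
Reliability = 0.44 / 1.26 = 0.349.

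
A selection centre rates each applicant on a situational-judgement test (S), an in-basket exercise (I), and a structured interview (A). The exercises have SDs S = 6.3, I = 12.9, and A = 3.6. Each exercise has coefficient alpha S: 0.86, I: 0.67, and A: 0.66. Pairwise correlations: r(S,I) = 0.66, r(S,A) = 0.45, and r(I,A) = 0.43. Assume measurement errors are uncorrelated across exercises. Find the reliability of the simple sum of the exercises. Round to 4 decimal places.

Var(S+I+A) = 6.3² + 12.9² + 3.6² + 2·[6.3·12.9·0.66 + 6.3·3.6·0.45 + 12.9·3.6·0.43] = 219.06 + 167.627 = 386.687.
Because errors are independent across components, Cov(Tᵢ,Tⱼ) = Cov(Xᵢ,Xⱼ); the off-diagonal part of the true-score variance is the same as above.
True-score variance = [6.3²·0.86 + 12.9²·0.67 + 3.6²·0.66] + 167.627 = 154.182 + 167.627 = 321.808.
Reliability = 321.808 / 386.687 = 0.8322.

0.8322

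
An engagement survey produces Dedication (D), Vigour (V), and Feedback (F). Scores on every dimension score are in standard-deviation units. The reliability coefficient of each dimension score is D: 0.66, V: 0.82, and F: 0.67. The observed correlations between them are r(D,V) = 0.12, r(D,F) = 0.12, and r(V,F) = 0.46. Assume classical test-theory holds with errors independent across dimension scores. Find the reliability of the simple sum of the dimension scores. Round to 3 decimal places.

0.807

Var(D+V+F) = 3 + 2·[0.12 + 0.12 + 0.46] = 3 + 1.4 = 4.4.
Under uncorrelated errors the observed covariances equal the true-score covariances, so only the own-variance terms attenuate.
True-score variance = [0.66 + 0.82 + 0.67] + 1.4 = 2.15 + 1.4 = 3.55.
Reliability = 3.55 / 4.4 = 0.807.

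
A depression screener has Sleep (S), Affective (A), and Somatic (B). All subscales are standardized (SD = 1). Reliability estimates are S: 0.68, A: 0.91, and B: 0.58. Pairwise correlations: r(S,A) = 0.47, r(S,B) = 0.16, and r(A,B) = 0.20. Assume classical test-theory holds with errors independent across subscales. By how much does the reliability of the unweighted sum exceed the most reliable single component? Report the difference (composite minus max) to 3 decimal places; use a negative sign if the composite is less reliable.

-0.088

Var(sum) = 3 + 1.66 = 4.66; true-score variance = 2.17 + 1.66 = 3.83; composite reliability = 0.8219.
Max component reliability = 0.9100.
Difference = 0.8219 − 0.9100 = -0.088.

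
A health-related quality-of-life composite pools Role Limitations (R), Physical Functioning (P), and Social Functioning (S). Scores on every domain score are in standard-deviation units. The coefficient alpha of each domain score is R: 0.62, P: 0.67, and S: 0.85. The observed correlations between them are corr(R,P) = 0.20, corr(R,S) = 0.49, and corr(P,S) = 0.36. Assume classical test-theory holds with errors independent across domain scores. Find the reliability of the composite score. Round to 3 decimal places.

0.831

Var(R+P+S) = 3 + 2·[0.20 + 0.49 + 0.36] = 3 + 2.1 = 5.1.
Because errors are independent across components, Cov(Tᵢ,Tⱼ) = Cov(Xᵢ,Xⱼ); the off-diagonal part of the true-score variance is the same as above.
True-score variance = [0.62 + 0.67 + 0.85] + 2.1 = 2.14 + 2.1 = 4.24.
Reliability = 4.24 / 5.1 = 0.831.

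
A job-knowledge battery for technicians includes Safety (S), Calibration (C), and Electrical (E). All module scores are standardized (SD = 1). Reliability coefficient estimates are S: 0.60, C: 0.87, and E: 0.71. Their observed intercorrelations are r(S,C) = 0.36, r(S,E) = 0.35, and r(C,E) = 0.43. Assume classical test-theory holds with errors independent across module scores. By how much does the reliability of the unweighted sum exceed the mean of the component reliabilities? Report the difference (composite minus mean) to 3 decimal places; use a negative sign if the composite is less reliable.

0.118

Var(sum) = 3 + 2.28 = 5.28; true-score variance = 2.18 + 2.28 = 4.46; composite reliability = 0.8447.
Mean component reliability = 0.7267.
Difference = 0.8447 − 0.7267 = 0.118.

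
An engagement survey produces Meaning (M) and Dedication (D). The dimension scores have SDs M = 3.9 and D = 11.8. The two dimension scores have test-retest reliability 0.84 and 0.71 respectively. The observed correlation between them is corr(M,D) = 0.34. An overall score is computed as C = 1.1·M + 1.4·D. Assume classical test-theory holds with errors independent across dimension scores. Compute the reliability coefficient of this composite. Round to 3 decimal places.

Var(C) = 1.1²·3.9² + 1.4²·11.8² + 2·[1.54·3.9·11.8·0.34] = 291.315 + 48.1921 = 339.507.
With uncorrelated errors the cross-covariances are all true-score covariance, so they carry over unchanged; only the diagonal terms shrink to ρᵢσᵢ².
True-score variance = [1.1²·3.9²·0.84 + 1.4²·11.8²·0.71] + 48.1921 = 209.226 + 48.1921 = 257.418.
Reliability = 257.418 / 339.507 = 0.758.

0.758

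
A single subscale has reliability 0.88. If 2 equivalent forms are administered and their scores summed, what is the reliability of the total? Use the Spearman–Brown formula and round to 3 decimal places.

0.936

ρ_k = kρ / (1 + (k−1)ρ) = 2·0.88 / (1 + 1·0.88) = 1.760 / 1.880 = 0.936.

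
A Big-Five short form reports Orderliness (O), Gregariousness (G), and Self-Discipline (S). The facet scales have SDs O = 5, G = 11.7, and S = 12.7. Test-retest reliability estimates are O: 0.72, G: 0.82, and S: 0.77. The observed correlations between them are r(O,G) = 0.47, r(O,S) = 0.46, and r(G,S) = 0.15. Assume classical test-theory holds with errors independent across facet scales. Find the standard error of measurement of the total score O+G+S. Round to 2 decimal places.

Var(total) = 323.18 + 157.987 = 481.167.
True-score variance = 254.443 + 157.987 = 412.43, so reliability = 0.8571.
Error variance = 481.167 − 412.43 = 68.7369; SEM = √68.7369 = 8.29.

8.29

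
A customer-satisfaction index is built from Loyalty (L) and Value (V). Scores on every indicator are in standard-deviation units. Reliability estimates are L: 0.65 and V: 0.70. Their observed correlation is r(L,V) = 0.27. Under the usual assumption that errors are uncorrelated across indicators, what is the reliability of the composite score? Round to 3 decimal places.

0.744

Var(L+V) = 2 + 2·[0.27] = 2 + 0.54 = 2.54.
Under uncorrelated errors the observed covariances equal the true-score covariances, so only the own-variance terms attenuate.
True-score variance = [0.65 + 0.70] + 0.54 = 1.35 + 0.54 = 1.89.
Reliability = 1.89 / 2.54 = 0.744.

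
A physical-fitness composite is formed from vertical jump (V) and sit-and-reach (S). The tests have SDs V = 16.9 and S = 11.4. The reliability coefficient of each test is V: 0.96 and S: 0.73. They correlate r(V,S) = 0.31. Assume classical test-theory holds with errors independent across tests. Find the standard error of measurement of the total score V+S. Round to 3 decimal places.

Var(total) = 415.57 + 119.449 = 535.019.
True-score variance = 369.056 + 119.449 = 488.506, so reliability = 0.9131.
Error variance = 535.019 − 488.506 = 46.5136; SEM = √46.5136 = 6.820.

6.820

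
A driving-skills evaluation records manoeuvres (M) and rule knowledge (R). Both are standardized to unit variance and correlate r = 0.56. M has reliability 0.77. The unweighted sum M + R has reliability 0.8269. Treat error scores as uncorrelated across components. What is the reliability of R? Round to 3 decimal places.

0.690

Var(M+R) = 2 + 2·0.56 = 3.120.
True-score variance = ρ_M + ρ_R + 2·0.56, so 0.8269 = (0.77 + ρ_R + 1.12) / 3.120.
ρ_R = 0.8269·3.120 − 0.77 − 1.12 = 0.690.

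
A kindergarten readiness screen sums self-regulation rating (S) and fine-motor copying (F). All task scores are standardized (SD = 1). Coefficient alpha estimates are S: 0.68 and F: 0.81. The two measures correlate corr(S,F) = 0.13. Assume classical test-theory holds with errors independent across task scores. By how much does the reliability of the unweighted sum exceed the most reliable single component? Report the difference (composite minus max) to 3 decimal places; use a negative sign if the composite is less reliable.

-0.036

Var(sum) = 2 + 0.26 = 2.26; true-score variance = 1.49 + 0.26 = 1.75; composite reliability = 0.7743.
Max component reliability = 0.8100.
Difference = 0.7743 − 0.8100 = -0.036.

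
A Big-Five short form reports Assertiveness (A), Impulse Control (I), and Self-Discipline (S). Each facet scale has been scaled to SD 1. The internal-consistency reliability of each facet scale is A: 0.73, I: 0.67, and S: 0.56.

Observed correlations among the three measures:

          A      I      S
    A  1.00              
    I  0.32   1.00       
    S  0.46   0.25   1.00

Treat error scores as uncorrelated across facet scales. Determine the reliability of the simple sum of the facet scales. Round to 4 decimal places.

Var(A+I+S) = 3 + 2·[0.32 + 0.46 + 0.25] = 3 + 2.06 = 5.06.
With uncorrelated errors the cross-covariances are all true-score covariance, so they carry over unchanged; only the diagonal terms shrink to ρᵢσᵢ².
True-score variance = [0.73 + 0.67 + 0.56] + 2.06 = 1.96 + 2.06 = 4.02.
Reliability = 4.02 / 5.06 = 0.7945.

0.7945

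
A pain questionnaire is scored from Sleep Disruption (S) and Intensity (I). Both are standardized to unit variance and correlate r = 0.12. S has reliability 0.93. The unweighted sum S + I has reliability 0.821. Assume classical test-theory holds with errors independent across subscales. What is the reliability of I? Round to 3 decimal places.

0.669

Var(S+I) = 2 + 2·0.12 = 2.240.
True-score variance = ρ_S + ρ_I + 2·0.12, so 0.821 = (0.93 + ρ_I + 0.24) / 2.240.
ρ_I = 0.821·2.240 − 0.93 − 0.24 = 0.669.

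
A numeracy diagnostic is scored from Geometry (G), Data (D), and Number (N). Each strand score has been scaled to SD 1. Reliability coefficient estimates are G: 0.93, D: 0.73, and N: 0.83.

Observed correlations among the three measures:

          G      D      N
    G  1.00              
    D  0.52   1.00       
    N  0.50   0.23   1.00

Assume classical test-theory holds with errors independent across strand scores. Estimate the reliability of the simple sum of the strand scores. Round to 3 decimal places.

0.907

Var(G+D+N) = 3 + 2·[0.52 + 0.50 + 0.23] = 3 + 2.5 = 5.5.
With uncorrelated errors the cross-covariances are all true-score covariance, so they carry over unchanged; only the diagonal terms shrink to ρᵢσᵢ².
True-score variance = [0.93 + 0.73 + 0.83] + 2.5 = 2.49 + 2.5 = 4.99.
Reliability = 4.99 / 5.5 = 0.907.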